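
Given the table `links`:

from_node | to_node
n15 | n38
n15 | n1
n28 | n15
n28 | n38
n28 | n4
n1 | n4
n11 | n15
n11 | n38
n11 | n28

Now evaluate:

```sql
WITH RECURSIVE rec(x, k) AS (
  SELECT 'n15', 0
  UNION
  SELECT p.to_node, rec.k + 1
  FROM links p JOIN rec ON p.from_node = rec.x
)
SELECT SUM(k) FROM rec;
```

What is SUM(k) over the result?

4

Base: (n15, k=0).
Iteration 1: edges from {n15} -> (n1, k=1), (n38, k=1).
Iteration 2: edges from {n1,n38} -> (n4, k=2).
Iteration 3: no outgoing edges from {n4}; recursion stops.
SUM(k) = 0 + 1 + 1 + 2 = 4.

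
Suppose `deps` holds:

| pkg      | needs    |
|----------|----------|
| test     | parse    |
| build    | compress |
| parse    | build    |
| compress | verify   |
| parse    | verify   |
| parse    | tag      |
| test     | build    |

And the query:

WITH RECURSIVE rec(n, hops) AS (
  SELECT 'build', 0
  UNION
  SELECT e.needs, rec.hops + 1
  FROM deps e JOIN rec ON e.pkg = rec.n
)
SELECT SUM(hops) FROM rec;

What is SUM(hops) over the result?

3

Base: (build, hops=0).
Iteration 1: edges from {build} -> (compress, hops=1).
Iteration 2: edges from {compress} -> (verify, hops=2).
Iteration 3: no outgoing edges from {verify}; recursion stops.
SUM(hops) = 0 + 1 + 2 = 3.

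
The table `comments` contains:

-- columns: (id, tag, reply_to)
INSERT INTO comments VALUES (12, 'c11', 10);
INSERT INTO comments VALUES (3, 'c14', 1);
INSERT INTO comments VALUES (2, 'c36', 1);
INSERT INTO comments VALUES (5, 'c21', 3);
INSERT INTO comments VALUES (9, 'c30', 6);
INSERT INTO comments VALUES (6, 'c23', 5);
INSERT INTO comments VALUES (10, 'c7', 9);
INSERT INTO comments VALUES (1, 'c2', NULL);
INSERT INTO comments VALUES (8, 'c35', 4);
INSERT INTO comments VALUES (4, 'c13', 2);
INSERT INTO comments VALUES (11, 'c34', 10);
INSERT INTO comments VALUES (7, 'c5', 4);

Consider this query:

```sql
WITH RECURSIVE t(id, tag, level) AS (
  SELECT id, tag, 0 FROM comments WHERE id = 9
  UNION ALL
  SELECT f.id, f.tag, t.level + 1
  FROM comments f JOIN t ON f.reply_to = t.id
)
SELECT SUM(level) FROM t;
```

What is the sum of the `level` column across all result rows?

Base: id=9 (c30) at level 0.
Iteration 1: rows with reply_to in {9} -> c7 (id 10, level 1).
Iteration 2: rows with reply_to in {10} -> c34 (id 11, level 2), c11 (id 12, level 2).
Iteration 3: no rows with reply_to in {11,12}; recursion stops.
SUM(level) = 0 + 1 + 2 + 2 = 5.

5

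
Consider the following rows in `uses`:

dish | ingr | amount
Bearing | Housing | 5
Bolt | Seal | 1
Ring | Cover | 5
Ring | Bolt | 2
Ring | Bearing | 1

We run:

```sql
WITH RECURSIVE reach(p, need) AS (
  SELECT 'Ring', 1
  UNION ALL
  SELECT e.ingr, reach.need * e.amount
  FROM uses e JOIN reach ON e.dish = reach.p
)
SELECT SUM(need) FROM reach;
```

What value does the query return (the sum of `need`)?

16

Base: (Ring, need=1).
Iteration 1: components of {Ring} -> Bearing = 1*1 = 1, Bolt = 1*2 = 2, Cover = 1*5 = 5.
Iteration 2: components of {Bearing,Bolt,Cover} -> Housing = 1*5 = 5, Seal = 2*1 = 2.
Iteration 3: no further components; recursion stops.
SUM(need) = 1 + 1 + 2 + 5 + 5 + 2 = 16.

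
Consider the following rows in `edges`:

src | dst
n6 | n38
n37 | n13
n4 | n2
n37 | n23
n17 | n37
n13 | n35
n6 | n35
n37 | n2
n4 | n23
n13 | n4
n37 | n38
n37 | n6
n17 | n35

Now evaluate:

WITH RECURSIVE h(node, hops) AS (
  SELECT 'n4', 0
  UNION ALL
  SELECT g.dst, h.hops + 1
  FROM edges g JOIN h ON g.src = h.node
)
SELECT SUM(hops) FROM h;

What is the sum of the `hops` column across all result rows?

Base: (n4, hops=0).
Iteration 1: edges from {n4} -> (n2, hops=1), (n23, hops=1).
Iteration 2: no outgoing edges from {n2,n23}; recursion stops.
SUM(hops) = 0 + 1 + 1 = 2.

2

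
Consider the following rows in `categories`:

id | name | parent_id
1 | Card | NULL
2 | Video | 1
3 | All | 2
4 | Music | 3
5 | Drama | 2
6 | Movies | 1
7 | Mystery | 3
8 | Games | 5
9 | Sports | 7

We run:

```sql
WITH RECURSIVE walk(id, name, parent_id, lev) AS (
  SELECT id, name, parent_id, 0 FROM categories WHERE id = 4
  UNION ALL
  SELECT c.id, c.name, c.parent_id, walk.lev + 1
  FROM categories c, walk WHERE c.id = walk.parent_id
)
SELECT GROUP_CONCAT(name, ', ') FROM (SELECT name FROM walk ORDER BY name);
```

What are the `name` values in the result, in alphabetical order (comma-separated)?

Base: id=4 (Music), parent_id=3, lev 0.
Iteration 1: join on id=3 -> All (id 3, parent_id=2, lev 1).
Iteration 2: join on id=2 -> Video (id 2, parent_id=1, lev 2).
Iteration 3: join on id=1 -> Card (id 1, parent_id=NULL, lev 3).
Iteration 4: parent_id is NULL; no match; recursion stops.

All, Card, Music, Video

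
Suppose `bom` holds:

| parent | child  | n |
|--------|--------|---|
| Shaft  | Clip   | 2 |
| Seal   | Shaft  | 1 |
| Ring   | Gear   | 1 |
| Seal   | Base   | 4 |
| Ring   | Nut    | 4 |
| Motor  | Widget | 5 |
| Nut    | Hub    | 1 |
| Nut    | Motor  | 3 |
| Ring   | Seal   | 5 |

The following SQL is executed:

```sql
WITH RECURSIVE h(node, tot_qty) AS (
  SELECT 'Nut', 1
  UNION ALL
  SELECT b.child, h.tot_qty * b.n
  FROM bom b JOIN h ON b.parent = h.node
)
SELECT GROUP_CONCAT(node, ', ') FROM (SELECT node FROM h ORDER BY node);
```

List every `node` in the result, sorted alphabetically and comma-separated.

Base: (Nut, tot_qty=1).
Iteration 1: components of {Nut} -> Hub = 1*1 = 1, Motor = 1*3 = 3.
Iteration 2: components of {Hub,Motor} -> Widget = 3*5 = 15.
Iteration 3: no further components; recursion stops.

Hub, Motor, Nut, Widget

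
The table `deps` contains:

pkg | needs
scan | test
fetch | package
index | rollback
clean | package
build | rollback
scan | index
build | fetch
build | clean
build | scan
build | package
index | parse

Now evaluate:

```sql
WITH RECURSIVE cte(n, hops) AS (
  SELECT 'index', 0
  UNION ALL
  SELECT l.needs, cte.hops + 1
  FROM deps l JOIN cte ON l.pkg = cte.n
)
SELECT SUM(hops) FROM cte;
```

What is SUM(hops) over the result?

Base: (index, hops=0).
Iteration 1: edges from {index} -> (parse, hops=1), (rollback, hops=1).
Iteration 2: no outgoing edges from {parse,rollback}; recursion stops.
SUM(hops) = 0 + 1 + 1 = 2.

2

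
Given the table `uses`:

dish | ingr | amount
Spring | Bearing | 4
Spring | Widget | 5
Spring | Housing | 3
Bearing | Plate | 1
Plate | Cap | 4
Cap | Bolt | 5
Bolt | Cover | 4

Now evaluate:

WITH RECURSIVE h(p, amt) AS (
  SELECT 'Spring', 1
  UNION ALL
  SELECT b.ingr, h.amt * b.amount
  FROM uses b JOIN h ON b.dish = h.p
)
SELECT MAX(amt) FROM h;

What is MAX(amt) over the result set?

Base: (Spring, amt=1).
Iteration 1: components of {Spring} -> Bearing = 1*4 = 4, Housing = 1*3 = 3, Widget = 1*5 = 5.
Iteration 2: components of {Bearing,Housing,Widget} -> Plate = 4*1 = 4.
Iteration 3: components of {Plate} -> Cap = 4*4 = 16.
Iteration 4: components of {Cap} -> Bolt = 16*5 = 80.
Iteration 5: components of {Bolt} -> Cover = 80*4 = 320.
Iteration 6: no further components; recursion stops.
amt values: 1, 4, 5, 3, 4, 16, 80, 320; the maximum is 320.

320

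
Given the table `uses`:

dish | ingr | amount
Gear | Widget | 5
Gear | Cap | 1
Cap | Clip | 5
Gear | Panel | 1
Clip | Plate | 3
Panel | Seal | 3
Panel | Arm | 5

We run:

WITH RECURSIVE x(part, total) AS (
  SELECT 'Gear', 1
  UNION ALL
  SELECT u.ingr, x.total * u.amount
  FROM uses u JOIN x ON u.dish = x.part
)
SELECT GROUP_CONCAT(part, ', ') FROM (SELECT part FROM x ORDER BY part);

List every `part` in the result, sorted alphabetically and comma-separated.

Base: (Gear, total=1).
Iteration 1: components of {Gear} -> Cap = 1*1 = 1, Panel = 1*1 = 1, Widget = 1*5 = 5.
Iteration 2: components of {Cap,Panel,Widget} -> Arm = 1*5 = 5, Clip = 1*5 = 5, Seal = 1*3 = 3.
Iteration 3: components of {Arm,Clip,Seal} -> Plate = 5*3 = 15.
Iteration 4: no further components; recursion stops.

Arm, Cap, Clip, Gear, Panel, Plate, Seal, Widget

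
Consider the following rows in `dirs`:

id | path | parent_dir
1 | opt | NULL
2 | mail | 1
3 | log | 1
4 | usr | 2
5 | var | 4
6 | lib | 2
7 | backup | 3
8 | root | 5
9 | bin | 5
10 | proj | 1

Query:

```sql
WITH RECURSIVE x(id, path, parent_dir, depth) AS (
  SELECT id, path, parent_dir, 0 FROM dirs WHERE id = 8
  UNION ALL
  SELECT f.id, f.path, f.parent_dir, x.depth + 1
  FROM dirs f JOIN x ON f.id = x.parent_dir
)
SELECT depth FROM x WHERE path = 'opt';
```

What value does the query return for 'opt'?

Base: id=8 (root), parent_dir=5, depth 0.
Iteration 1: join on id=5 -> var (id 5, parent_dir=4, depth 1).
Iteration 2: join on id=4 -> usr (id 4, parent_dir=2, depth 2).
Iteration 3: join on id=2 -> mail (id 2, parent_dir=1, depth 3).
Iteration 4: join on id=1 -> opt (id 1, parent_dir=NULL, depth 4).
Iteration 5: parent_dir is NULL; no match; recursion stops.

4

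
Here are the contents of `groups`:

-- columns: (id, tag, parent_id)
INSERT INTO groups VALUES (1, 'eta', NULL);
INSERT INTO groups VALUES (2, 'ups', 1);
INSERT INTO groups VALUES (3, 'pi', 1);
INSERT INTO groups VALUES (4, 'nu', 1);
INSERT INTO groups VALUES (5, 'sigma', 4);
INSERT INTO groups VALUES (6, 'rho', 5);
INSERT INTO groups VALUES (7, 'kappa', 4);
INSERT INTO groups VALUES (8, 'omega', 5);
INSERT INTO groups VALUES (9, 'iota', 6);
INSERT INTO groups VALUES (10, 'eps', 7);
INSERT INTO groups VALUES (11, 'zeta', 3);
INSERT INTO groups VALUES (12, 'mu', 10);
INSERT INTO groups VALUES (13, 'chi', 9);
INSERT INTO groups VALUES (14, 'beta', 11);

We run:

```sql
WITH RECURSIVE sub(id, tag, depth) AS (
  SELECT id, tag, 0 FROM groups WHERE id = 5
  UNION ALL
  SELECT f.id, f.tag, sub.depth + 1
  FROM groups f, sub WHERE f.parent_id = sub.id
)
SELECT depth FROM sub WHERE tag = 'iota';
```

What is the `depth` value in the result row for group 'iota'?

Base: id=5 (sigma) at depth 0.
Iteration 1: rows with parent_id in {5} -> rho (id 6, depth 1), omega (id 8, depth 1).
Iteration 2: rows with parent_id in {6,8} -> iota (id 9, depth 2).
Iteration 3: rows with parent_id in {9} -> chi (id 13, depth 3).
Iteration 4: no rows with parent_id in {13}; recursion stops.

2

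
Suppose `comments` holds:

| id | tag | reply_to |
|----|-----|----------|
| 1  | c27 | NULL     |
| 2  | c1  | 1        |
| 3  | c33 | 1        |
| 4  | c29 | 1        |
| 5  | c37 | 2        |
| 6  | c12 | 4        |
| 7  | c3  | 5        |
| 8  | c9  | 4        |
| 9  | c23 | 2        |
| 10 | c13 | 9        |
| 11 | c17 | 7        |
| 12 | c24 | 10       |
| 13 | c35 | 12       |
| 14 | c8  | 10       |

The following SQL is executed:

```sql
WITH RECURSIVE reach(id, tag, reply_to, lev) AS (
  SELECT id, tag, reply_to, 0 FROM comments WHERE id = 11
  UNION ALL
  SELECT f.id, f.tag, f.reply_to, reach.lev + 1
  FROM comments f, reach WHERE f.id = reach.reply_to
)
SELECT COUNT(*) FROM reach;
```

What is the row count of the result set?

5

Base: id=11 (c17), reply_to=7, lev 0.
Iteration 1: join on id=7 -> c3 (id 7, reply_to=5, lev 1).
Iteration 2: join on id=5 -> c37 (id 5, reply_to=2, lev 2).
Iteration 3: join on id=2 -> c1 (id 2, reply_to=1, lev 3).
Iteration 4: join on id=1 -> c27 (id 1, reply_to=NULL, lev 4).
Iteration 5: reply_to is NULL; no match; recursion stops.
Total rows emitted: 5.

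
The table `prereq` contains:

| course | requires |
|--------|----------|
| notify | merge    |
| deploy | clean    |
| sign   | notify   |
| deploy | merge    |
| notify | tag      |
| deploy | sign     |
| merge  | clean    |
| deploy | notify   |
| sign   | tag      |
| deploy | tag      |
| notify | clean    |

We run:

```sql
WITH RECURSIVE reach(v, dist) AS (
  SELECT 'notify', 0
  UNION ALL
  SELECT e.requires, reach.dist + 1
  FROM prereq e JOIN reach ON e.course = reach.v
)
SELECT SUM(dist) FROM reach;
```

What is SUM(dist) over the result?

5

Base: (notify, dist=0).
Iteration 1: edges from {notify} -> (clean, dist=1), (merge, dist=1), (tag, dist=1).
Iteration 2: edges from {clean,merge,tag} -> (clean, dist=2).
Iteration 3: no outgoing edges from {clean}; recursion stops.
SUM(dist) = 0 + 1 + 1 + 1 + 2 = 5.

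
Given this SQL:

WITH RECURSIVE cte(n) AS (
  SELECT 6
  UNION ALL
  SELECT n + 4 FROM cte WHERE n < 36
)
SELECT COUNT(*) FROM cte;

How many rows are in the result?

9

Base: n=6.
Iteration 1: 6 < 36 holds -> n = 6 + 4 = 10.
Iteration 2: 10 < 36 holds -> n = 10 + 4 = 14.
Iteration 3: 14 < 36 holds -> n = 14 + 4 = 18.
Iteration 4: 18 < 36 holds -> n = 18 + 4 = 22.
Iteration 5: 22 < 36 holds -> n = 22 + 4 = 26.
Iteration 6: 26 < 36 holds -> n = 26 + 4 = 30.
Iteration 7: 30 < 36 holds -> n = 30 + 4 = 34.
Iteration 8: 34 < 36 holds -> n = 34 + 4 = 38.
Iteration 9: 38 < 36 fails; recursion stops.
Total rows emitted: 9.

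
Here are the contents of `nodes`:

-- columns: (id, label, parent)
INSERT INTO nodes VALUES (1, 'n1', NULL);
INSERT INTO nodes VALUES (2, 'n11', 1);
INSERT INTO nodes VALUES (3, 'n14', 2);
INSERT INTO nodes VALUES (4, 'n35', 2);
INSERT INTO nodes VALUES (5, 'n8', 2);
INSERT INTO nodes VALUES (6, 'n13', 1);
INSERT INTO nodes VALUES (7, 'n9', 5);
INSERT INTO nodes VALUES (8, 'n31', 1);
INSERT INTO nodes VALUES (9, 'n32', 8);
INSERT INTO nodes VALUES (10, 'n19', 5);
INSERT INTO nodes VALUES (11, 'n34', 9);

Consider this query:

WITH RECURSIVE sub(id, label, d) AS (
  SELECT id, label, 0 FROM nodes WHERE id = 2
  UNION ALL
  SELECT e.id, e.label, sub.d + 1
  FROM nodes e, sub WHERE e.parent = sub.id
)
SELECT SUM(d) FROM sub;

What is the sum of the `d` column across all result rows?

Base: id=2 (n11) at d 0.
Iteration 1: rows with parent in {2} -> n14 (id 3, d 1), n35 (id 4, d 1), n8 (id 5, d 1).
Iteration 2: rows with parent in {3,4,5} -> n9 (id 7, d 2), n19 (id 10, d 2).
Iteration 3: no rows with parent in {7,10}; recursion stops.
SUM(d) = 0 + 1 + 1 + 1 + 2 + 2 = 7.

7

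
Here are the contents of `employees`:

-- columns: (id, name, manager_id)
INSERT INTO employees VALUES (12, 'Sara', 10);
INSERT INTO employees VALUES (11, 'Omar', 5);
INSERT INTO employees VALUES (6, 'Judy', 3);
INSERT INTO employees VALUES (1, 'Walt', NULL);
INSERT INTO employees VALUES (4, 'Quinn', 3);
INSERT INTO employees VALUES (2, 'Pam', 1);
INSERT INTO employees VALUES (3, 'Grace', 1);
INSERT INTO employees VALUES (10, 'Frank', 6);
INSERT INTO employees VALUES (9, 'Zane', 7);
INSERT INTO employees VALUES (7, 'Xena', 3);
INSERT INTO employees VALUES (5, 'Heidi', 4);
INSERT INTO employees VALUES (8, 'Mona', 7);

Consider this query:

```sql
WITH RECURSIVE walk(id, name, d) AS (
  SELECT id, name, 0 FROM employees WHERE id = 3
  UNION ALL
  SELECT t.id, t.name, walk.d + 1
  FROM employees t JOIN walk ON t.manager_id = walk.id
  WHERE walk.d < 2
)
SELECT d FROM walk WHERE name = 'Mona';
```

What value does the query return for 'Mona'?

2

Base: id=3 (Grace) at d 0.
Iteration 1: rows with manager_id in {3} -> Quinn (id 4, d 1), Judy (id 6, d 1), Xena (id 7, d 1).
Iteration 2: rows with manager_id in {4,6,7} -> Heidi (id 5, d 2), Mona (id 8, d 2), Zane (id 9, d 2), Frank (id 10, d 2).
Iteration 3: d < 2 fails for all current rows; recursion stops.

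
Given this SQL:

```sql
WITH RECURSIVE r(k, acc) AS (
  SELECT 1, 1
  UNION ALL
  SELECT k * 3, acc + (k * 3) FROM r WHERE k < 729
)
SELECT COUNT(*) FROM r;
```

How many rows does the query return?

7

Base: k=1, acc=1.
Iteration 1: 1 < 729 holds -> k = 1 * 3 = 3, acc = 1 + 3 = 4.
Iteration 2: 3 < 729 holds -> k = 3 * 3 = 9, acc = 4 + 9 = 13.
Iteration 3: 9 < 729 holds -> k = 9 * 3 = 27, acc = 13 + 27 = 40.
Iteration 4: 27 < 729 holds -> k = 27 * 3 = 81, acc = 40 + 81 = 121.
Iteration 5: 81 < 729 holds -> k = 81 * 3 = 243, acc = 121 + 243 = 364.
Iteration 6: 243 < 729 holds -> k = 243 * 3 = 729, acc = 364 + 729 = 1093.
Iteration 7: 729 < 729 fails; recursion stops.
Total rows emitted: 7.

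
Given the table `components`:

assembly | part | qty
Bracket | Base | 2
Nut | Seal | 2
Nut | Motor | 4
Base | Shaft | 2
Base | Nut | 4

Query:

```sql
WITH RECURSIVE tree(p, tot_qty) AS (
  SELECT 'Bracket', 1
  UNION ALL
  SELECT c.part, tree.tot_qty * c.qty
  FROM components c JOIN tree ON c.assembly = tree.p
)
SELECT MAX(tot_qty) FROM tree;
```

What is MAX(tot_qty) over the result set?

32

Base: (Bracket, tot_qty=1).
Iteration 1: components of {Bracket} -> Base = 1*2 = 2.
Iteration 2: components of {Base} -> Nut = 2*4 = 8, Shaft = 2*2 = 4.
Iteration 3: components of {Nut,Shaft} -> Motor = 8*4 = 32, Seal = 8*2 = 16.
Iteration 4: no further components; recursion stops.
tot_qty values: 1, 2, 8, 4, 16, 32; the maximum is 32.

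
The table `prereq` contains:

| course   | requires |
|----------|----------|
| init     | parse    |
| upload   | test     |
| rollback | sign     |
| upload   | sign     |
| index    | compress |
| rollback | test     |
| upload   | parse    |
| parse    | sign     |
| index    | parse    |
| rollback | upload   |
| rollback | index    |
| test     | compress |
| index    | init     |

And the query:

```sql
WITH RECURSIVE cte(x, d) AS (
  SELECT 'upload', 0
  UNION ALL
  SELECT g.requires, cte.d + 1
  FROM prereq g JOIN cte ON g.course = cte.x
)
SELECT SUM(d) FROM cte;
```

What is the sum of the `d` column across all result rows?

7

Base: (upload, d=0).
Iteration 1: edges from {upload} -> (parse, d=1), (sign, d=1), (test, d=1).
Iteration 2: edges from {parse,sign,test} -> (compress, d=2), (sign, d=2).
Iteration 3: no outgoing edges from {compress,sign}; recursion stops.
SUM(d) = 0 + 1 + 1 + 1 + 2 + 2 = 7.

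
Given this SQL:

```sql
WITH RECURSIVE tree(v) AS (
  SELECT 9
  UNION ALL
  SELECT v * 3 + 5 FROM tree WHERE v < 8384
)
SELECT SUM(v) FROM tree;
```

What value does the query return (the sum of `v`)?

Base: v=9.
Iteration 1: 9 < 8384 holds -> v = 9 * 3 + 5 = 32.
Iteration 2: 32 < 8384 holds -> v = 32 * 3 + 5 = 101.
Iteration 3: 101 < 8384 holds -> v = 101 * 3 + 5 = 308.
Iteration 4: 308 < 8384 holds -> v = 308 * 3 + 5 = 929.
Iteration 5: 929 < 8384 holds -> v = 929 * 3 + 5 = 2792.
Iteration 6: 2792 < 8384 holds -> v = 2792 * 3 + 5 = 8381.
Iteration 7: 8381 < 8384 holds -> v = 8381 * 3 + 5 = 25148.
Iteration 8: 25148 < 8384 fails; recursion stops.
SUM(v) = 9 + 32 + 101 + 308 + 929 + 2792 + 8381 + 25148 = 37700.

37700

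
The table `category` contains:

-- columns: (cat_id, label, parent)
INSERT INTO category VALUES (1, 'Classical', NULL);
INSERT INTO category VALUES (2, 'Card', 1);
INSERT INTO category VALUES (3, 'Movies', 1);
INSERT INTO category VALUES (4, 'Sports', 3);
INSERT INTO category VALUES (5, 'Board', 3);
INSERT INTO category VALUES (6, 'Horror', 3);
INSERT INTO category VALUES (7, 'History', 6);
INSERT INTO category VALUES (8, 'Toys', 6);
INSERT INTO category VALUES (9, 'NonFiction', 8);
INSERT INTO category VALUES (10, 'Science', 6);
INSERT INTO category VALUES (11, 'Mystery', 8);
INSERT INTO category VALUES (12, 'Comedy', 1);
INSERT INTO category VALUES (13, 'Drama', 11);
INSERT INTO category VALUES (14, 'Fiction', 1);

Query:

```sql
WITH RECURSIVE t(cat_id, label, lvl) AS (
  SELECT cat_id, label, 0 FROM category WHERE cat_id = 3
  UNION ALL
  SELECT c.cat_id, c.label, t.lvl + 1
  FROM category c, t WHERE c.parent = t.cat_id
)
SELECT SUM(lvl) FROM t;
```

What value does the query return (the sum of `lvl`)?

19

Base: cat_id=3 (Movies) at lvl 0.
Iteration 1: rows with parent in {3} -> Sports (id 4, lvl 1), Board (id 5, lvl 1), Horror (id 6, lvl 1).
Iteration 2: rows with parent in {4,5,6} -> History (id 7, lvl 2), Toys (id 8, lvl 2), Science (id 10, lvl 2).
Iteration 3: rows with parent in {7,8,10} -> NonFiction (id 9, lvl 3), Mystery (id 11, lvl 3).
Iteration 4: rows with parent in {9,11} -> Drama (id 13, lvl 4).
Iteration 5: no rows with parent in {13}; recursion stops.
SUM(lvl) = 0 + 1 + 1 + 1 + 2 + 2 + 2 + 3 + 3 + 4 = 19.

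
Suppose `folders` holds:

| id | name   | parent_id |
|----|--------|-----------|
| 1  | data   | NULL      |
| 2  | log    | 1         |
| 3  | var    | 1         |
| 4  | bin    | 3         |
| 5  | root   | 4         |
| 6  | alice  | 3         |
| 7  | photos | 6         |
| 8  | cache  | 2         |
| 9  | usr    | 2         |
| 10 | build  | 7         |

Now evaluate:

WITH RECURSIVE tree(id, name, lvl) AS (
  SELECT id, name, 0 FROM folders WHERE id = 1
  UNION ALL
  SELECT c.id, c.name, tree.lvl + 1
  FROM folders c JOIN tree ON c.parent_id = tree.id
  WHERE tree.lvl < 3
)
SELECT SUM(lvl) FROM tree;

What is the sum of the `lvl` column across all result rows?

Base: id=1 (data) at lvl 0.
Iteration 1: rows with parent_id in {1} -> log (id 2, lvl 1), var (id 3, lvl 1).
Iteration 2: rows with parent_id in {2,3} -> bin (id 4, lvl 2), alice (id 6, lvl 2), cache (id 8, lvl 2), usr (id 9, lvl 2).
Iteration 3: rows with parent_id in {4,6,8,9} -> root (id 5, lvl 3), photos (id 7, lvl 3).
Iteration 4: lvl < 3 fails for all current rows; recursion stops.
SUM(lvl) = 0 + 1 + 1 + 2 + 2 + 2 + 2 + 3 + 3 = 16.

16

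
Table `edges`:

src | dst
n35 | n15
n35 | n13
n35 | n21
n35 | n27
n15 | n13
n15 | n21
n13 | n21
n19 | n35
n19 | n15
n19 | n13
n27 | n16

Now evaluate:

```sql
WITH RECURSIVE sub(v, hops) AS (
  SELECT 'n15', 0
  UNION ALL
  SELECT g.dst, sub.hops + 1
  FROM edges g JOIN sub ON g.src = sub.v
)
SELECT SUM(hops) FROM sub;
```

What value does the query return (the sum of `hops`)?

4

Base: (n15, hops=0).
Iteration 1: edges from {n15} -> (n13, hops=1), (n21, hops=1).
Iteration 2: edges from {n13,n21} -> (n21, hops=2).
Iteration 3: no outgoing edges from {n21}; recursion stops.
SUM(hops) = 0 + 1 + 1 + 2 = 4.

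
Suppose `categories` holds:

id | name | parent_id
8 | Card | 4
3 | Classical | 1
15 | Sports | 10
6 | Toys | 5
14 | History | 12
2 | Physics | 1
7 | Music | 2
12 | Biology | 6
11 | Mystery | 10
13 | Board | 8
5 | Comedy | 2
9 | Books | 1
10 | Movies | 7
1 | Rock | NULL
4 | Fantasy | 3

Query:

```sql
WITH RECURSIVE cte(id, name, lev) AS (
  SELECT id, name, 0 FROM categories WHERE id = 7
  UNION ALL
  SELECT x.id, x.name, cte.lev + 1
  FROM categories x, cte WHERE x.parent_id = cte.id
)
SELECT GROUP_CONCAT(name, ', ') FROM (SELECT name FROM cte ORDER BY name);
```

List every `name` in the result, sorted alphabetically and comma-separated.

Base: id=7 (Music) at lev 0.
Iteration 1: rows with parent_id in {7} -> Movies (id 10, lev 1).
Iteration 2: rows with parent_id in {10} -> Mystery (id 11, lev 2), Sports (id 15, lev 2).
Iteration 3: no rows with parent_id in {11,15}; recursion stops.

Movies, Music, Mystery, Sports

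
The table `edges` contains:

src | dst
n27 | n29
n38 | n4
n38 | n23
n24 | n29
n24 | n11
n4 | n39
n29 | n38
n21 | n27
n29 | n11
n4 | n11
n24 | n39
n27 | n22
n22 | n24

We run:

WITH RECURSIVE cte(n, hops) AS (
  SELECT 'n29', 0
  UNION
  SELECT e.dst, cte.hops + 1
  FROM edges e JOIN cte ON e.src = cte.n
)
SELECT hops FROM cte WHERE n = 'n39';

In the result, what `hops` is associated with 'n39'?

3

Base: (n29, hops=0).
Iteration 1: edges from {n29} -> (n11, hops=1), (n38, hops=1).
Iteration 2: edges from {n11,n38} -> (n23, hops=2), (n4, hops=2).
Iteration 3: edges from {n23,n4} -> (n11, hops=3), (n39, hops=3).
Iteration 4: no outgoing edges from {n11,n39}; recursion stops.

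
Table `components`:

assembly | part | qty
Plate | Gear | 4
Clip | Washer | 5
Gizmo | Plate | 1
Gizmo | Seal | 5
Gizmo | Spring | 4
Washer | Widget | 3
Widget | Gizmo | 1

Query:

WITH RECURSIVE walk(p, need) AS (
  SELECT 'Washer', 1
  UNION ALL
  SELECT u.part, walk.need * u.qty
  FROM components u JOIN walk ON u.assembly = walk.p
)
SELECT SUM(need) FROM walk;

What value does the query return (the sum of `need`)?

49

Base: (Washer, need=1).
Iteration 1: components of {Washer} -> Widget = 1*3 = 3.
Iteration 2: components of {Widget} -> Gizmo = 3*1 = 3.
Iteration 3: components of {Gizmo} -> Plate = 3*1 = 3, Seal = 3*5 = 15, Spring = 3*4 = 12.
Iteration 4: components of {Plate,Seal,Spring} -> Gear = 3*4 = 12.
Iteration 5: no further components; recursion stops.
SUM(need) = 1 + 3 + 3 + 3 + 12 + 15 + 12 = 49.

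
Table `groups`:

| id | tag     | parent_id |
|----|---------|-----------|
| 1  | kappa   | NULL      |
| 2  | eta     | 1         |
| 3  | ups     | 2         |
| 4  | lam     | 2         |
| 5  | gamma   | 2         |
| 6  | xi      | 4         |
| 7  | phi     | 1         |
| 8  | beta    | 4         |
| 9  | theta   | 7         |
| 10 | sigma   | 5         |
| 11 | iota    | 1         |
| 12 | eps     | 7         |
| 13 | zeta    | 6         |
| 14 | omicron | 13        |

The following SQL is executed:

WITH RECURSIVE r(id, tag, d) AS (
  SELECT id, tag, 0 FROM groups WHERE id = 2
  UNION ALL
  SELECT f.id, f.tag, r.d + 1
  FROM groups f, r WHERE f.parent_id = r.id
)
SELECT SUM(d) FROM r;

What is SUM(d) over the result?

16

Base: id=2 (eta) at d 0.
Iteration 1: rows with parent_id in {2} -> ups (id 3, d 1), lam (id 4, d 1), gamma (id 5, d 1).
Iteration 2: rows with parent_id in {3,4,5} -> xi (id 6, d 2), beta (id 8, d 2), sigma (id 10, d 2).
Iteration 3: rows with parent_id in {6,8,10} -> zeta (id 13, d 3).
Iteration 4: rows with parent_id in {13} -> omicron (id 14, d 4).
Iteration 5: no rows with parent_id in {14}; recursion stops.
SUM(d) = 0 + 1 + 1 + 1 + 2 + 2 + 2 + 3 + 4 = 16.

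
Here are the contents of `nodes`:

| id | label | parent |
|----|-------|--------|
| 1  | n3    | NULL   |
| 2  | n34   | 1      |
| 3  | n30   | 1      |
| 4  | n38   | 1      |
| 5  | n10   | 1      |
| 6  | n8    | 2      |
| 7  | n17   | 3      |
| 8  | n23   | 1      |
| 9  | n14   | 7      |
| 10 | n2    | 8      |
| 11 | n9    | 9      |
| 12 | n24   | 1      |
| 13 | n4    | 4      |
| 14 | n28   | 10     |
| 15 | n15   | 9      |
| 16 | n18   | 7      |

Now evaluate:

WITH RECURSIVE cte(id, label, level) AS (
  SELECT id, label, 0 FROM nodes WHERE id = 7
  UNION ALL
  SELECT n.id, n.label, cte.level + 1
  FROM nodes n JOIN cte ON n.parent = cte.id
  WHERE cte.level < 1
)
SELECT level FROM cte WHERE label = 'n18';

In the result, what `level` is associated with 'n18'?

1

Base: id=7 (n17) at level 0.
Iteration 1: rows with parent in {7} -> n14 (id 9, level 1), n18 (id 16, level 1).
Iteration 2: level < 1 fails for all current rows; recursion stops.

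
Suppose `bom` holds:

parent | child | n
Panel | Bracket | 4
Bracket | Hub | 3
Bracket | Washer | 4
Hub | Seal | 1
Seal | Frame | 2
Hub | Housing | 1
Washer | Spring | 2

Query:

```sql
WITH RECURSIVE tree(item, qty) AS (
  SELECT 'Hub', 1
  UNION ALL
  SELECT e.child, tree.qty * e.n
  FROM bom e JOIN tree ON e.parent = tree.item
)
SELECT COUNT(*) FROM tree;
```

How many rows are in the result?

4

Base: (Hub, qty=1).
Iteration 1: components of {Hub} -> Housing = 1*1 = 1, Seal = 1*1 = 1.
Iteration 2: components of {Housing,Seal} -> Frame = 1*2 = 2.
Iteration 3: no further components; recursion stops.
Total rows emitted: 4.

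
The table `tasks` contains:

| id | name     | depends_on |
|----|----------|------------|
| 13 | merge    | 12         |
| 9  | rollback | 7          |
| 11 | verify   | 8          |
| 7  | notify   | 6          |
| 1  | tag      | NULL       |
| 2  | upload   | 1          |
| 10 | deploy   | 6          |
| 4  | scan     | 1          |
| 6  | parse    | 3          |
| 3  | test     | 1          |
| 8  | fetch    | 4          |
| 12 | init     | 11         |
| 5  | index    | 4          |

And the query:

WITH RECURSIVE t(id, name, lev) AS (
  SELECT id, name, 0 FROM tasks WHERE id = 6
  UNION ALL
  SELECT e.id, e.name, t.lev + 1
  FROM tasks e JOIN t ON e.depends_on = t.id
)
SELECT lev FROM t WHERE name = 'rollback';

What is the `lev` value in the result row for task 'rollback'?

Base: id=6 (parse) at lev 0.
Iteration 1: rows with depends_on in {6} -> notify (id 7, lev 1), deploy (id 10, lev 1).
Iteration 2: rows with depends_on in {7,10} -> rollback (id 9, lev 2).
Iteration 3: no rows with depends_on in {9}; recursion stops.

2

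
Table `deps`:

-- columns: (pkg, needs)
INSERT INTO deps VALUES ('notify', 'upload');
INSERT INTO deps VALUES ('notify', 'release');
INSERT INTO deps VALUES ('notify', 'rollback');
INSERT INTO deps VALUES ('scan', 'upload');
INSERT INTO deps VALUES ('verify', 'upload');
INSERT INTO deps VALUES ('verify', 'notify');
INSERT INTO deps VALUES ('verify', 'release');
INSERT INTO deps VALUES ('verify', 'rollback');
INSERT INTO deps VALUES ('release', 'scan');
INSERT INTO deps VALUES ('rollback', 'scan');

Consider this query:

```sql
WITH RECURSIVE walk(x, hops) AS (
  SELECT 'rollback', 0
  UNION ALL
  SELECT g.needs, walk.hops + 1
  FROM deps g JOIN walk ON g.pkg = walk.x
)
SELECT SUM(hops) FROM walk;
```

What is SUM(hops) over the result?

Base: (rollback, hops=0).
Iteration 1: edges from {rollback} -> (scan, hops=1).
Iteration 2: edges from {scan} -> (upload, hops=2).
Iteration 3: no outgoing edges from {upload}; recursion stops.
SUM(hops) = 0 + 1 + 2 = 3.

3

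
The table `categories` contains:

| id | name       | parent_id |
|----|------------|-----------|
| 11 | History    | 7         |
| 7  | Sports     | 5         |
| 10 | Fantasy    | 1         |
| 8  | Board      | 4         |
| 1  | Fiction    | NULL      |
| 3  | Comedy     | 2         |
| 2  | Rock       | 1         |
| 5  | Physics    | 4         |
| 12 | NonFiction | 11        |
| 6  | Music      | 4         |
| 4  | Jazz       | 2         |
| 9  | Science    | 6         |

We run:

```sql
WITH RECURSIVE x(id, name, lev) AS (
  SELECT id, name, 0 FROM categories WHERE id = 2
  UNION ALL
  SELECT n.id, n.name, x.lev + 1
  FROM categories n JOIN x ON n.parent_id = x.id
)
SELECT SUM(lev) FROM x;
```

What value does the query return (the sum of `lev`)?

Base: id=2 (Rock) at lev 0.
Iteration 1: rows with parent_id in {2} -> Comedy (id 3, lev 1), Jazz (id 4, lev 1).
Iteration 2: rows with parent_id in {3,4} -> Physics (id 5, lev 2), Music (id 6, lev 2), Board (id 8, lev 2).
Iteration 3: rows with parent_id in {5,6,8} -> Sports (id 7, lev 3), Science (id 9, lev 3).
Iteration 4: rows with parent_id in {7,9} -> History (id 11, lev 4).
Iteration 5: rows with parent_id in {11} -> NonFiction (id 12, lev 5).
Iteration 6: no rows with parent_id in {12}; recursion stops.
SUM(lev) = 0 + 1 + 1 + 2 + 2 + 2 + 3 + 3 + 4 + 5 = 23.

23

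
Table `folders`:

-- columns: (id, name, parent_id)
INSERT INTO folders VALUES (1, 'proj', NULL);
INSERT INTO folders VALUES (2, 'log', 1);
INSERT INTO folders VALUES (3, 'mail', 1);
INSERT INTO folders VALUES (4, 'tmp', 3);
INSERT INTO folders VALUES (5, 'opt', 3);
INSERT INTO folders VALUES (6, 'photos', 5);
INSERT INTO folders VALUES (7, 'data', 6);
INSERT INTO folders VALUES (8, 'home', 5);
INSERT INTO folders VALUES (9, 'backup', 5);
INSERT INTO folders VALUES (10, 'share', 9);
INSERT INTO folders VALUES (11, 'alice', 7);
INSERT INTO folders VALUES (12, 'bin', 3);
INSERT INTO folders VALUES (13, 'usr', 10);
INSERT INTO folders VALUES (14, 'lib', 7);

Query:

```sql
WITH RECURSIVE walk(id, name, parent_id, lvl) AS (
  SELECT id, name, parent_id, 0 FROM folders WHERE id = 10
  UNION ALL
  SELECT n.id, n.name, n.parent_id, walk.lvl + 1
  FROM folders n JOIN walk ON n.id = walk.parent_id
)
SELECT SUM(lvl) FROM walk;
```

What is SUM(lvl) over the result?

10

Base: id=10 (share), parent_id=9, lvl 0.
Iteration 1: join on id=9 -> backup (id 9, parent_id=5, lvl 1).
Iteration 2: join on id=5 -> opt (id 5, parent_id=3, lvl 2).
Iteration 3: join on id=3 -> mail (id 3, parent_id=1, lvl 3).
Iteration 4: join on id=1 -> proj (id 1, parent_id=NULL, lvl 4).
Iteration 5: parent_id is NULL; no match; recursion stops.
SUM(lvl) = 0 + 1 + 2 + 3 + 4 = 10.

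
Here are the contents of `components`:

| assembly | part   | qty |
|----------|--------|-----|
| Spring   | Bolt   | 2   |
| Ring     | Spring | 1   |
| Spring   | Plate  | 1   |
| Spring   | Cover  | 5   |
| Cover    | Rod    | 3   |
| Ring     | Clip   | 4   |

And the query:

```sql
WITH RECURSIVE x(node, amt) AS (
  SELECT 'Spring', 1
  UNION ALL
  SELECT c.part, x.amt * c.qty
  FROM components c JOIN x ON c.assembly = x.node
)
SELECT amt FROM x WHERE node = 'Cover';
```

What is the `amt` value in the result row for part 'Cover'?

5

Base: (Spring, amt=1).
Iteration 1: components of {Spring} -> Bolt = 1*2 = 2, Cover = 1*5 = 5, Plate = 1*1 = 1.
Iteration 2: components of {Bolt,Cover,Plate} -> Rod = 5*3 = 15.
Iteration 3: no further components; recursion stops.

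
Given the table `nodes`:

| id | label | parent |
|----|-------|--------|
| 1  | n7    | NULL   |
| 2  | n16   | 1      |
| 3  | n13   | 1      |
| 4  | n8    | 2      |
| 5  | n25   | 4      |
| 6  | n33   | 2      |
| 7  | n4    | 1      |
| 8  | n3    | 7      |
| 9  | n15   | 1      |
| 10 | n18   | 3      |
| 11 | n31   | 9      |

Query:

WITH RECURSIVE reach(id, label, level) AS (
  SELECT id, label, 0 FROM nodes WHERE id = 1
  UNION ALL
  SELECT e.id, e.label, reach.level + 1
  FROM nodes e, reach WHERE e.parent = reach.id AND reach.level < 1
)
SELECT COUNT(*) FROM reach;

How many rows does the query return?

Base: id=1 (n7) at level 0.
Iteration 1: rows with parent in {1} -> n16 (id 2, level 1), n13 (id 3, level 1), n4 (id 7, level 1), n15 (id 9, level 1).
Iteration 2: level < 1 fails for all current rows; recursion stops.
Total rows emitted: 5.

5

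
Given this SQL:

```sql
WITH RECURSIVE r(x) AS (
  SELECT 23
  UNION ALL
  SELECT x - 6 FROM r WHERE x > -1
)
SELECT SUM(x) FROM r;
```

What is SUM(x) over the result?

55

Base: x=23.
Iteration 1: 23 > -1 holds -> x = 23 - 6 = 17.
Iteration 2: 17 > -1 holds -> x = 17 - 6 = 11.
Iteration 3: 11 > -1 holds -> x = 11 - 6 = 5.
Iteration 4: 5 > -1 holds -> x = 5 - 6 = -1.
Iteration 5: -1 > -1 fails; recursion stops.
SUM(x) = 23 + 17 + 11 + 5 + -1 = 55.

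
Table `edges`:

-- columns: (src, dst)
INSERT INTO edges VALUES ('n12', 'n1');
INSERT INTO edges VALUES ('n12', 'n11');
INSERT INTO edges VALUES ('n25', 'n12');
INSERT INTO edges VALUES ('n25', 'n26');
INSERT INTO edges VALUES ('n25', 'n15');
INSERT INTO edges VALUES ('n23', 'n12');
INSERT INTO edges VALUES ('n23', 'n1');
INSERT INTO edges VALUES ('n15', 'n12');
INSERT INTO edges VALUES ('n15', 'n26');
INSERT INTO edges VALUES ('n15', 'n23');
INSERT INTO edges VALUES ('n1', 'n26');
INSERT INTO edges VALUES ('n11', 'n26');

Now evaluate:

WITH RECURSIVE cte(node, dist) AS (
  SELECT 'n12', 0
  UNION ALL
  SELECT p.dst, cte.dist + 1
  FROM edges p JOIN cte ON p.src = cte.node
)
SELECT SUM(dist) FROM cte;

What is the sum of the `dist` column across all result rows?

Base: (n12, dist=0).
Iteration 1: edges from {n12} -> (n1, dist=1), (n11, dist=1).
Iteration 2: edges from {n1,n11} -> (n26, dist=2) x2. [UNION ALL keeps all 2 new rows, including repeats]
Iteration 3: no outgoing edges from {n26}; recursion stops.
SUM(dist) = 0 + 1 + 1 + 2 + 2 = 6.

6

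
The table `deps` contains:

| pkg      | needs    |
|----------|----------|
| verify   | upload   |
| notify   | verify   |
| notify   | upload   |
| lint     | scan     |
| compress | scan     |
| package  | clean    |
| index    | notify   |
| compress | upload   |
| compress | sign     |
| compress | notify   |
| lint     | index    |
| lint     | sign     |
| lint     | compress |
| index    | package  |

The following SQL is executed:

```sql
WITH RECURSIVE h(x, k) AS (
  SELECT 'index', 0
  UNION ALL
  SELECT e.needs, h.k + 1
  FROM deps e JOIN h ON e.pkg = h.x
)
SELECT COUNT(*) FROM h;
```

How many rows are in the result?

Base: (index, k=0).
Iteration 1: edges from {index} -> (notify, k=1), (package, k=1).
Iteration 2: edges from {notify,package} -> (clean, k=2), (upload, k=2), (verify, k=2).
Iteration 3: edges from {clean,upload,verify} -> (upload, k=3).
Iteration 4: no outgoing edges from {upload}; recursion stops.
Total rows emitted: 7.

7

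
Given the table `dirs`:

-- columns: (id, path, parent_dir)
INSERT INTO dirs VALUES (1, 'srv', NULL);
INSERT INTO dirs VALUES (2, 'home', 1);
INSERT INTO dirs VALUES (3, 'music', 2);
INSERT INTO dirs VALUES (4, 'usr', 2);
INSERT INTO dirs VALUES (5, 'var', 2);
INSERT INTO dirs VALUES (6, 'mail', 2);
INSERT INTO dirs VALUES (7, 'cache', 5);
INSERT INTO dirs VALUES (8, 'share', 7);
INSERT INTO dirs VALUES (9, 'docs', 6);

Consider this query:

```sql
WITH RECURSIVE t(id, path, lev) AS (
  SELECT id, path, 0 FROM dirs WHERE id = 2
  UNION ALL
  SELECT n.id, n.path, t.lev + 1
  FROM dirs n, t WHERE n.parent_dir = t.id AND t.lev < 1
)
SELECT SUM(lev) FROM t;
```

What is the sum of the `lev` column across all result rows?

4

Base: id=2 (home) at lev 0.
Iteration 1: rows with parent_dir in {2} -> music (id 3, lev 1), usr (id 4, lev 1), var (id 5, lev 1), mail (id 6, lev 1).
Iteration 2: lev < 1 fails for all current rows; recursion stops.
SUM(lev) = 0 + 1 + 1 + 1 + 1 = 4.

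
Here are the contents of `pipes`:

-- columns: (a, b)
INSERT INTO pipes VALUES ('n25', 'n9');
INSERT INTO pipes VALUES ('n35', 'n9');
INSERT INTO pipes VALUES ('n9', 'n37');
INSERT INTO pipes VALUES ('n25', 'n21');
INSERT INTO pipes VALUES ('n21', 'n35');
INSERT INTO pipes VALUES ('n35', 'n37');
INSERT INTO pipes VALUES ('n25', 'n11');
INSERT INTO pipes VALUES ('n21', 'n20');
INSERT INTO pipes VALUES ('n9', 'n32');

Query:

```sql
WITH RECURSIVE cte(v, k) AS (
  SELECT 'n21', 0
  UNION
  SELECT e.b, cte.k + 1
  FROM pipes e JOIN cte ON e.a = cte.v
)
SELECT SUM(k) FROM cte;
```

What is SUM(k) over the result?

Base: (n21, k=0).
Iteration 1: edges from {n21} -> (n20, k=1), (n35, k=1).
Iteration 2: edges from {n20,n35} -> (n37, k=2), (n9, k=2).
Iteration 3: edges from {n37,n9} -> (n32, k=3), (n37, k=3).
Iteration 4: no outgoing edges from {n32,n37}; recursion stops.
SUM(k) = 0 + 1 + 1 + 2 + 2 + 3 + 3 = 12.

12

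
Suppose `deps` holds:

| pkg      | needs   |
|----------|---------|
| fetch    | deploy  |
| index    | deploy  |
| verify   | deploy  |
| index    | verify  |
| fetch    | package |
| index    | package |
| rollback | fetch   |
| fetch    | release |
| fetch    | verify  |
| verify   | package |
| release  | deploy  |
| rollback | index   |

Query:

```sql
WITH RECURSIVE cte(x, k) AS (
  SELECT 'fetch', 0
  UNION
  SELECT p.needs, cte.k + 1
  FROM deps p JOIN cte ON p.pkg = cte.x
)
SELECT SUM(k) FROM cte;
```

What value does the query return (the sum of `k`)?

8

Base: (fetch, k=0).
Iteration 1: edges from {fetch} -> (deploy, k=1), (package, k=1), (release, k=1), (verify, k=1).
Iteration 2: edges from {deploy,package,release,verify} -> (deploy, k=2), (package, k=2). [UNION drops 1 duplicate row(s)]
Iteration 3: no outgoing edges from {deploy,package}; recursion stops.
SUM(k) = 0 + 1 + 1 + 1 + 1 + 2 + 2 = 8.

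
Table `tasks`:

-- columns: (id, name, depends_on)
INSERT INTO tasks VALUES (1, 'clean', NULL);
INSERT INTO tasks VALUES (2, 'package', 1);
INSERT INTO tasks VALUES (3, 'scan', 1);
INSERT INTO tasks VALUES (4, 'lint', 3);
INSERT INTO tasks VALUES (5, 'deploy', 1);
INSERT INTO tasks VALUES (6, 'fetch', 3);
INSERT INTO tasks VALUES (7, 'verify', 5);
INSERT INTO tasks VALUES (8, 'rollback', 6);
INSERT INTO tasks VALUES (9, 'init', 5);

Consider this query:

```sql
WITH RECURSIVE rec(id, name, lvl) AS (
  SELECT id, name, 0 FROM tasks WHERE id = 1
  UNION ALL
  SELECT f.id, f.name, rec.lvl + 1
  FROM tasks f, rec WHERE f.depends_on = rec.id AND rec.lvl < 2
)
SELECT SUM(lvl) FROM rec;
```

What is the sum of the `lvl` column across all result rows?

11

Base: id=1 (clean) at lvl 0.
Iteration 1: rows with depends_on in {1} -> package (id 2, lvl 1), scan (id 3, lvl 1), deploy (id 5, lvl 1).
Iteration 2: rows with depends_on in {2,3,5} -> lint (id 4, lvl 2), fetch (id 6, lvl 2), verify (id 7, lvl 2), init (id 9, lvl 2).
Iteration 3: lvl < 2 fails for all current rows; recursion stops.
SUM(lvl) = 0 + 1 + 1 + 1 + 2 + 2 + 2 + 2 = 11.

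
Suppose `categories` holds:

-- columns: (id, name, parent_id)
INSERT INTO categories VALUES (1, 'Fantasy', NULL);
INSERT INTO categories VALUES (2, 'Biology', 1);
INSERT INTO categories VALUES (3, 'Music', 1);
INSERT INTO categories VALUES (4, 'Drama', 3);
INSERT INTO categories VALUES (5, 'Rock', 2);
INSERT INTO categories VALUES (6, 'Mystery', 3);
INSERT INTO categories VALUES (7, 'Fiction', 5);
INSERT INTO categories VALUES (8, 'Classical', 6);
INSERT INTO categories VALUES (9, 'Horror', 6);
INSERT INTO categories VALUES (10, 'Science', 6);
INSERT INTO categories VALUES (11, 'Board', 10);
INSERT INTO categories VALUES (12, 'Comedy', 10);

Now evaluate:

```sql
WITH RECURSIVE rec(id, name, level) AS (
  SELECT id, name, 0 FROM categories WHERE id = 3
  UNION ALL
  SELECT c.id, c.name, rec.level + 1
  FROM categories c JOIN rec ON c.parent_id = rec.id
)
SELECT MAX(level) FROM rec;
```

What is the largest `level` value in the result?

Base: id=3 (Music) at level 0.
Iteration 1: rows with parent_id in {3} -> Drama (id 4, level 1), Mystery (id 6, level 1).
Iteration 2: rows with parent_id in {4,6} -> Classical (id 8, level 2), Horror (id 9, level 2), Science (id 10, level 2).
Iteration 3: rows with parent_id in {8,9,10} -> Board (id 11, level 3), Comedy (id 12, level 3).
Iteration 4: no rows with parent_id in {11,12}; recursion stops.
level values: 0, 1, 1, 2, 2, 2, 3, 3; the maximum is 3.

3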